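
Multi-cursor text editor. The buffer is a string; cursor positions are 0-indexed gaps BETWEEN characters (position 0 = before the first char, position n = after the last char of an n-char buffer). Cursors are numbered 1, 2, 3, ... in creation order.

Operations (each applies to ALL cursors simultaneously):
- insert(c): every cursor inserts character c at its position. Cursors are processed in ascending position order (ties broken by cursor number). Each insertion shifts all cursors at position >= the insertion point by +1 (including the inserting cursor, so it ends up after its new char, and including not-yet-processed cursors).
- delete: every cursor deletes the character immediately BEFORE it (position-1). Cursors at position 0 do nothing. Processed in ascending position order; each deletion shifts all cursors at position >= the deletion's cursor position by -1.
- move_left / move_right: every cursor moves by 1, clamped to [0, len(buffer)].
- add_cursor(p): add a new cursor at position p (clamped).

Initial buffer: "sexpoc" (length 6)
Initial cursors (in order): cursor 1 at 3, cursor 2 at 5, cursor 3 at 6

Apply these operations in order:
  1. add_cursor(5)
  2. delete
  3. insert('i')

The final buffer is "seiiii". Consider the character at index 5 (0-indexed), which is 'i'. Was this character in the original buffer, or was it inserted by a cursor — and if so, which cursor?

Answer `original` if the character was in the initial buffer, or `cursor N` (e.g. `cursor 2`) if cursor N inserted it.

After op 1 (add_cursor(5)): buffer="sexpoc" (len 6), cursors c1@3 c2@5 c4@5 c3@6, authorship ......
After op 2 (delete): buffer="se" (len 2), cursors c1@2 c2@2 c3@2 c4@2, authorship ..
After op 3 (insert('i')): buffer="seiiii" (len 6), cursors c1@6 c2@6 c3@6 c4@6, authorship ..1234
Authorship (.=original, N=cursor N): . . 1 2 3 4
Index 5: author = 4

Answer: cursor 4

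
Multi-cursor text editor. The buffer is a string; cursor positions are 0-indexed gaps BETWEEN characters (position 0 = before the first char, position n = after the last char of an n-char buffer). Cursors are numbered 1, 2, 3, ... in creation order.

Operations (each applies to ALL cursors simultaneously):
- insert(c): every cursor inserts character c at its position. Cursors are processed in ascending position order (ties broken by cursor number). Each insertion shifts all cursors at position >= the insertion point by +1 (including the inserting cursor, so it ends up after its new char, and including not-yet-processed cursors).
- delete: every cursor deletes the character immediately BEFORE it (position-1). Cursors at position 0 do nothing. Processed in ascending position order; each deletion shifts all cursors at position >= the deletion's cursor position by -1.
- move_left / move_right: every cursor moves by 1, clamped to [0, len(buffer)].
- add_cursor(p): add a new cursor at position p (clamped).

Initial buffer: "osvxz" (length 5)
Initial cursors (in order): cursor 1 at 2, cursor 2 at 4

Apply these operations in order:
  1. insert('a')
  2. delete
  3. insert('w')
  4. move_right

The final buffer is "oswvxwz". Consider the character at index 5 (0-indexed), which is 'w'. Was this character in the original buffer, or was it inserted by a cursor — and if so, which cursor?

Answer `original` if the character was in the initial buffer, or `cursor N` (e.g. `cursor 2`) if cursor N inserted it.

Answer: cursor 2

Derivation:
After op 1 (insert('a')): buffer="osavxaz" (len 7), cursors c1@3 c2@6, authorship ..1..2.
After op 2 (delete): buffer="osvxz" (len 5), cursors c1@2 c2@4, authorship .....
After op 3 (insert('w')): buffer="oswvxwz" (len 7), cursors c1@3 c2@6, authorship ..1..2.
After op 4 (move_right): buffer="oswvxwz" (len 7), cursors c1@4 c2@7, authorship ..1..2.
Authorship (.=original, N=cursor N): . . 1 . . 2 .
Index 5: author = 2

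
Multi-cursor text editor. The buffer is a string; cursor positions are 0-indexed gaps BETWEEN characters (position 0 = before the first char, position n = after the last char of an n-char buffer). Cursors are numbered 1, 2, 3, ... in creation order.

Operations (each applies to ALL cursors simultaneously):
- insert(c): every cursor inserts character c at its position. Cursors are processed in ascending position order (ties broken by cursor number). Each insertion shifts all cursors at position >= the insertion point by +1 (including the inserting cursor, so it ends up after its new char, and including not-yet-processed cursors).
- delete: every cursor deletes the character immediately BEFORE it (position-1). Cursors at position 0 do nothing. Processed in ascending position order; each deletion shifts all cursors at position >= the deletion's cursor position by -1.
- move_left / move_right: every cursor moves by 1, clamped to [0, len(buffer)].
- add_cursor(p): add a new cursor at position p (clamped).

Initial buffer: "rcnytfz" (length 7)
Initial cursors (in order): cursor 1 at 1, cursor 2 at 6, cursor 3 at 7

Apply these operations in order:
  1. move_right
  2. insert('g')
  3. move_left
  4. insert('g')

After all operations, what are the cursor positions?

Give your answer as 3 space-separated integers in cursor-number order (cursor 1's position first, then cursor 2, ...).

Answer: 3 12 12

Derivation:
After op 1 (move_right): buffer="rcnytfz" (len 7), cursors c1@2 c2@7 c3@7, authorship .......
After op 2 (insert('g')): buffer="rcgnytfzgg" (len 10), cursors c1@3 c2@10 c3@10, authorship ..1.....23
After op 3 (move_left): buffer="rcgnytfzgg" (len 10), cursors c1@2 c2@9 c3@9, authorship ..1.....23
After op 4 (insert('g')): buffer="rcggnytfzgggg" (len 13), cursors c1@3 c2@12 c3@12, authorship ..11.....2233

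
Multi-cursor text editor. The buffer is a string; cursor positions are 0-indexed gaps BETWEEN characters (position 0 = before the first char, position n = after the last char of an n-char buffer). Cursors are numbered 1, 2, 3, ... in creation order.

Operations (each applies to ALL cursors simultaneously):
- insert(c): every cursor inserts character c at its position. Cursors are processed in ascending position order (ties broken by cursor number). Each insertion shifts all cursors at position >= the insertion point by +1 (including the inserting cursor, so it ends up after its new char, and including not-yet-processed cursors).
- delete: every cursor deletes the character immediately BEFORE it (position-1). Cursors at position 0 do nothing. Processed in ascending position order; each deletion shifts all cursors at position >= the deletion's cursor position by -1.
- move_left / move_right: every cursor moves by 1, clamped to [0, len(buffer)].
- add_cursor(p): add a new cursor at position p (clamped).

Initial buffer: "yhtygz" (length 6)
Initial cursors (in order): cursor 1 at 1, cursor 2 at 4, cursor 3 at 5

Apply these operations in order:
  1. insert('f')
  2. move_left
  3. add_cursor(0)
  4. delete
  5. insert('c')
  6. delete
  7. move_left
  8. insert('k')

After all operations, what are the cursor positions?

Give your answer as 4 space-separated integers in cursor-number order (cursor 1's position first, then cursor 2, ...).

Answer: 2 5 7 2

Derivation:
After op 1 (insert('f')): buffer="yfhtyfgfz" (len 9), cursors c1@2 c2@6 c3@8, authorship .1...2.3.
After op 2 (move_left): buffer="yfhtyfgfz" (len 9), cursors c1@1 c2@5 c3@7, authorship .1...2.3.
After op 3 (add_cursor(0)): buffer="yfhtyfgfz" (len 9), cursors c4@0 c1@1 c2@5 c3@7, authorship .1...2.3.
After op 4 (delete): buffer="fhtffz" (len 6), cursors c1@0 c4@0 c2@3 c3@4, authorship 1..23.
After op 5 (insert('c')): buffer="ccfhtcfcfz" (len 10), cursors c1@2 c4@2 c2@6 c3@8, authorship 141..2233.
After op 6 (delete): buffer="fhtffz" (len 6), cursors c1@0 c4@0 c2@3 c3@4, authorship 1..23.
After op 7 (move_left): buffer="fhtffz" (len 6), cursors c1@0 c4@0 c2@2 c3@3, authorship 1..23.
After op 8 (insert('k')): buffer="kkfhktkffz" (len 10), cursors c1@2 c4@2 c2@5 c3@7, authorship 141.2.323.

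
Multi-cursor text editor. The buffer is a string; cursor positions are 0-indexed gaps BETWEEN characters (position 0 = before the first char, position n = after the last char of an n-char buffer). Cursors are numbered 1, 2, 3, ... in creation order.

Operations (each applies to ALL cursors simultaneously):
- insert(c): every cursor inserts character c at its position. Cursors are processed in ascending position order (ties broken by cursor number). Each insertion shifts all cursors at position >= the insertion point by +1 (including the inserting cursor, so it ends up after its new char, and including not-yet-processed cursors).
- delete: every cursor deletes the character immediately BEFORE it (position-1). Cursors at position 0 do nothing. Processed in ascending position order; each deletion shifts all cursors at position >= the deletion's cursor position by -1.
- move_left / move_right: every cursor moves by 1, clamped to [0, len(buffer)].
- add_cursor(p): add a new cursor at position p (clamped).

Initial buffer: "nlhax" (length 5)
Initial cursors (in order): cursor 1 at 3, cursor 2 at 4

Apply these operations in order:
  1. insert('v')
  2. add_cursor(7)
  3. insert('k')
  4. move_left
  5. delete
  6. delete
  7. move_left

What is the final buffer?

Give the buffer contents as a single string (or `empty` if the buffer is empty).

Answer: nlkk

Derivation:
After op 1 (insert('v')): buffer="nlhvavx" (len 7), cursors c1@4 c2@6, authorship ...1.2.
After op 2 (add_cursor(7)): buffer="nlhvavx" (len 7), cursors c1@4 c2@6 c3@7, authorship ...1.2.
After op 3 (insert('k')): buffer="nlhvkavkxk" (len 10), cursors c1@5 c2@8 c3@10, authorship ...11.22.3
After op 4 (move_left): buffer="nlhvkavkxk" (len 10), cursors c1@4 c2@7 c3@9, authorship ...11.22.3
After op 5 (delete): buffer="nlhkakk" (len 7), cursors c1@3 c2@5 c3@6, authorship ...1.23
After op 6 (delete): buffer="nlkk" (len 4), cursors c1@2 c2@3 c3@3, authorship ..13
After op 7 (move_left): buffer="nlkk" (len 4), cursors c1@1 c2@2 c3@2, authorship ..13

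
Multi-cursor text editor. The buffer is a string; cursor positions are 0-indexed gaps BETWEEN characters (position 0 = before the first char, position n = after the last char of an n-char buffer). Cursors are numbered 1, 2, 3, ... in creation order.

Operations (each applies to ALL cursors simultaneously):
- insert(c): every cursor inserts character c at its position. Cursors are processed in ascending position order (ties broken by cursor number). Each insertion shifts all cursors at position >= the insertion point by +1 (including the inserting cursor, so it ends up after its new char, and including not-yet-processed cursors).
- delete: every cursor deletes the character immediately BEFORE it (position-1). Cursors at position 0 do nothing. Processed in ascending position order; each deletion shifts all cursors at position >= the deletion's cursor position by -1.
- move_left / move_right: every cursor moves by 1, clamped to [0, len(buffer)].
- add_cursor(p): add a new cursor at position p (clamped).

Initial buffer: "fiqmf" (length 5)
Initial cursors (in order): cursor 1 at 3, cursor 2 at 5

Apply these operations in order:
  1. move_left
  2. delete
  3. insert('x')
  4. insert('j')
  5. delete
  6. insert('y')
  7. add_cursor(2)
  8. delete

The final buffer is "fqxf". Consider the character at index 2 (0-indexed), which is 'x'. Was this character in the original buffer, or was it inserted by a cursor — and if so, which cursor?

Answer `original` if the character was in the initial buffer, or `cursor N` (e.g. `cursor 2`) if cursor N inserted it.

After op 1 (move_left): buffer="fiqmf" (len 5), cursors c1@2 c2@4, authorship .....
After op 2 (delete): buffer="fqf" (len 3), cursors c1@1 c2@2, authorship ...
After op 3 (insert('x')): buffer="fxqxf" (len 5), cursors c1@2 c2@4, authorship .1.2.
After op 4 (insert('j')): buffer="fxjqxjf" (len 7), cursors c1@3 c2@6, authorship .11.22.
After op 5 (delete): buffer="fxqxf" (len 5), cursors c1@2 c2@4, authorship .1.2.
After op 6 (insert('y')): buffer="fxyqxyf" (len 7), cursors c1@3 c2@6, authorship .11.22.
After op 7 (add_cursor(2)): buffer="fxyqxyf" (len 7), cursors c3@2 c1@3 c2@6, authorship .11.22.
After op 8 (delete): buffer="fqxf" (len 4), cursors c1@1 c3@1 c2@3, authorship ..2.
Authorship (.=original, N=cursor N): . . 2 .
Index 2: author = 2

Answer: cursor 2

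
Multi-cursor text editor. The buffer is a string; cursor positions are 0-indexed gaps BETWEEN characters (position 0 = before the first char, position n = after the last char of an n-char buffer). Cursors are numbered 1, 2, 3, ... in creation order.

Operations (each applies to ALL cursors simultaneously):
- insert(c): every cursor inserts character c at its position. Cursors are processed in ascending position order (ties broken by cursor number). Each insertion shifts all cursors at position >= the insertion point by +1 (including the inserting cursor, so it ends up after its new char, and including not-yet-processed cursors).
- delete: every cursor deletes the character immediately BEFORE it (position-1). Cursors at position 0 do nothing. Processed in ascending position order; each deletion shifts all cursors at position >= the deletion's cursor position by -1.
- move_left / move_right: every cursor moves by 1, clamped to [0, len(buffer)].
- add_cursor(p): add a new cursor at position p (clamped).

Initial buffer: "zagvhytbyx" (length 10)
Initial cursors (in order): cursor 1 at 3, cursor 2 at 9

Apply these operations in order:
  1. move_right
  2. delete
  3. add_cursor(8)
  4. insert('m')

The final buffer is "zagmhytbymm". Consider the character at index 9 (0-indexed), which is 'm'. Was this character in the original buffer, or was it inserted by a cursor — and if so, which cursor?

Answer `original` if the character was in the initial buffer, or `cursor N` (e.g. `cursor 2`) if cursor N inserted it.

Answer: cursor 2

Derivation:
After op 1 (move_right): buffer="zagvhytbyx" (len 10), cursors c1@4 c2@10, authorship ..........
After op 2 (delete): buffer="zaghytby" (len 8), cursors c1@3 c2@8, authorship ........
After op 3 (add_cursor(8)): buffer="zaghytby" (len 8), cursors c1@3 c2@8 c3@8, authorship ........
After op 4 (insert('m')): buffer="zagmhytbymm" (len 11), cursors c1@4 c2@11 c3@11, authorship ...1.....23
Authorship (.=original, N=cursor N): . . . 1 . . . . . 2 3
Index 9: author = 2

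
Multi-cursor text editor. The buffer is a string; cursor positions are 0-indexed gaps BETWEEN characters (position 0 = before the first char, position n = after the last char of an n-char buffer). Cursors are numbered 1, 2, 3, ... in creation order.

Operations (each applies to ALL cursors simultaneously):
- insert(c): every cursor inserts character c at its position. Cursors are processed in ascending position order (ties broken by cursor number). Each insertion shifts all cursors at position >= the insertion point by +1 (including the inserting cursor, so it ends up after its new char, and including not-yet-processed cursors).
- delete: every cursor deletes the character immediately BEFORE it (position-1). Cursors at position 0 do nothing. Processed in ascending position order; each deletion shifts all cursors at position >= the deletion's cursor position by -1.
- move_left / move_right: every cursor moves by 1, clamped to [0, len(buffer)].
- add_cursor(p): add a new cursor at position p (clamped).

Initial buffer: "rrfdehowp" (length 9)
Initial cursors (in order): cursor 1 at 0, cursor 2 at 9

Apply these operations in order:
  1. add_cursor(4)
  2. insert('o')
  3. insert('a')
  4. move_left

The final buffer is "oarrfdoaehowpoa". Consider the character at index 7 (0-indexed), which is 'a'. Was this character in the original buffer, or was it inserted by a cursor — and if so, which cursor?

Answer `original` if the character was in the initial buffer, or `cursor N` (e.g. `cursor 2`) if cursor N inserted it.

After op 1 (add_cursor(4)): buffer="rrfdehowp" (len 9), cursors c1@0 c3@4 c2@9, authorship .........
After op 2 (insert('o')): buffer="orrfdoehowpo" (len 12), cursors c1@1 c3@6 c2@12, authorship 1....3.....2
After op 3 (insert('a')): buffer="oarrfdoaehowpoa" (len 15), cursors c1@2 c3@8 c2@15, authorship 11....33.....22
After op 4 (move_left): buffer="oarrfdoaehowpoa" (len 15), cursors c1@1 c3@7 c2@14, authorship 11....33.....22
Authorship (.=original, N=cursor N): 1 1 . . . . 3 3 . . . . . 2 2
Index 7: author = 3

Answer: cursor 3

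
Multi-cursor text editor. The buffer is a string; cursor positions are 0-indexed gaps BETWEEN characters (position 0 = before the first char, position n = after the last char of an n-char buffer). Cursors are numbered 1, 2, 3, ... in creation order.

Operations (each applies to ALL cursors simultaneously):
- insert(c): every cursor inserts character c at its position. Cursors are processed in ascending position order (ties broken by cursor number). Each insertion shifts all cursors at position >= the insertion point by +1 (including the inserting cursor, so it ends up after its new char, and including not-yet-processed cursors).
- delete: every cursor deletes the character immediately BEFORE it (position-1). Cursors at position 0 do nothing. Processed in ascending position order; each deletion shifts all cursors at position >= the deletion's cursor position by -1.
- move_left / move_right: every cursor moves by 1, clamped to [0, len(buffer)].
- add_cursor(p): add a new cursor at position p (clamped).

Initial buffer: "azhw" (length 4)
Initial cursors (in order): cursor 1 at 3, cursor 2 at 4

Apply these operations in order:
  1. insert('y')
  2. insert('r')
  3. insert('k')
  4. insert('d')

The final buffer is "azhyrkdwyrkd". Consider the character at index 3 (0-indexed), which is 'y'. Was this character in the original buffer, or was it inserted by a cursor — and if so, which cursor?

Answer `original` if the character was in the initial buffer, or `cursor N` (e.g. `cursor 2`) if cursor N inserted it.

Answer: cursor 1

Derivation:
After op 1 (insert('y')): buffer="azhywy" (len 6), cursors c1@4 c2@6, authorship ...1.2
After op 2 (insert('r')): buffer="azhyrwyr" (len 8), cursors c1@5 c2@8, authorship ...11.22
After op 3 (insert('k')): buffer="azhyrkwyrk" (len 10), cursors c1@6 c2@10, authorship ...111.222
After op 4 (insert('d')): buffer="azhyrkdwyrkd" (len 12), cursors c1@7 c2@12, authorship ...1111.2222
Authorship (.=original, N=cursor N): . . . 1 1 1 1 . 2 2 2 2
Index 3: author = 1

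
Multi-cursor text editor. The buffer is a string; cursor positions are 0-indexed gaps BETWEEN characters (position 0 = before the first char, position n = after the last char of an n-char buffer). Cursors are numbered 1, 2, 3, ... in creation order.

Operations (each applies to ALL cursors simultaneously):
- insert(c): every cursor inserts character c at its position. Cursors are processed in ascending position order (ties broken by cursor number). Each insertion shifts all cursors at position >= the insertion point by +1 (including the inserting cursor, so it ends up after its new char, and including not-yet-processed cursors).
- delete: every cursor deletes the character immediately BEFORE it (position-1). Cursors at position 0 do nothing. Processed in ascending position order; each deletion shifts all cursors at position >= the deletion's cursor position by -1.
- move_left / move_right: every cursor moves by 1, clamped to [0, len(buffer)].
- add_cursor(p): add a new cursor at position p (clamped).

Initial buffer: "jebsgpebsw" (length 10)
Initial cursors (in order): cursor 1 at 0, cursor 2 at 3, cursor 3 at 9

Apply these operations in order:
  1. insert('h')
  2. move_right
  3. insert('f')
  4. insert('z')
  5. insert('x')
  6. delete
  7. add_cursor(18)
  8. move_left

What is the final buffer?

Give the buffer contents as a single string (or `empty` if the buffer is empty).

After op 1 (insert('h')): buffer="hjebhsgpebshw" (len 13), cursors c1@1 c2@5 c3@12, authorship 1...2......3.
After op 2 (move_right): buffer="hjebhsgpebshw" (len 13), cursors c1@2 c2@6 c3@13, authorship 1...2......3.
After op 3 (insert('f')): buffer="hjfebhsfgpebshwf" (len 16), cursors c1@3 c2@8 c3@16, authorship 1.1..2.2.....3.3
After op 4 (insert('z')): buffer="hjfzebhsfzgpebshwfz" (len 19), cursors c1@4 c2@10 c3@19, authorship 1.11..2.22.....3.33
After op 5 (insert('x')): buffer="hjfzxebhsfzxgpebshwfzx" (len 22), cursors c1@5 c2@12 c3@22, authorship 1.111..2.222.....3.333
After op 6 (delete): buffer="hjfzebhsfzgpebshwfz" (len 19), cursors c1@4 c2@10 c3@19, authorship 1.11..2.22.....3.33
After op 7 (add_cursor(18)): buffer="hjfzebhsfzgpebshwfz" (len 19), cursors c1@4 c2@10 c4@18 c3@19, authorship 1.11..2.22.....3.33
After op 8 (move_left): buffer="hjfzebhsfzgpebshwfz" (len 19), cursors c1@3 c2@9 c4@17 c3@18, authorship 1.11..2.22.....3.33

Answer: hjfzebhsfzgpebshwfz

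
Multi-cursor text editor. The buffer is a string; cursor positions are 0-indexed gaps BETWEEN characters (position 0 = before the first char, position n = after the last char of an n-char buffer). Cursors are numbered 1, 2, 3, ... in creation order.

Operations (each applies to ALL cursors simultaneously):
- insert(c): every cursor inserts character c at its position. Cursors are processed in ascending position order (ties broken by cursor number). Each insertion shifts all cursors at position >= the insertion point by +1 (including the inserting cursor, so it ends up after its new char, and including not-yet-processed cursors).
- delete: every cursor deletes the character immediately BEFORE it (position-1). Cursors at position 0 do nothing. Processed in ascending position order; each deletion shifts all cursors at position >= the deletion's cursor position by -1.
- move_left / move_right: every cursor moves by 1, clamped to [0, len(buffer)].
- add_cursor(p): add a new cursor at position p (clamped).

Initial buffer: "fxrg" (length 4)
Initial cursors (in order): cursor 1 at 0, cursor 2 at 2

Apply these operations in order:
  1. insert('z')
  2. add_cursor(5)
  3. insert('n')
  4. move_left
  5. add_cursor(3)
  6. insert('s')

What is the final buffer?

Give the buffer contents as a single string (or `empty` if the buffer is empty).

Answer: zsnfsxzsnrsng

Derivation:
After op 1 (insert('z')): buffer="zfxzrg" (len 6), cursors c1@1 c2@4, authorship 1..2..
After op 2 (add_cursor(5)): buffer="zfxzrg" (len 6), cursors c1@1 c2@4 c3@5, authorship 1..2..
After op 3 (insert('n')): buffer="znfxznrng" (len 9), cursors c1@2 c2@6 c3@8, authorship 11..22.3.
After op 4 (move_left): buffer="znfxznrng" (len 9), cursors c1@1 c2@5 c3@7, authorship 11..22.3.
After op 5 (add_cursor(3)): buffer="znfxznrng" (len 9), cursors c1@1 c4@3 c2@5 c3@7, authorship 11..22.3.
After op 6 (insert('s')): buffer="zsnfsxzsnrsng" (len 13), cursors c1@2 c4@5 c2@8 c3@11, authorship 111.4.222.33.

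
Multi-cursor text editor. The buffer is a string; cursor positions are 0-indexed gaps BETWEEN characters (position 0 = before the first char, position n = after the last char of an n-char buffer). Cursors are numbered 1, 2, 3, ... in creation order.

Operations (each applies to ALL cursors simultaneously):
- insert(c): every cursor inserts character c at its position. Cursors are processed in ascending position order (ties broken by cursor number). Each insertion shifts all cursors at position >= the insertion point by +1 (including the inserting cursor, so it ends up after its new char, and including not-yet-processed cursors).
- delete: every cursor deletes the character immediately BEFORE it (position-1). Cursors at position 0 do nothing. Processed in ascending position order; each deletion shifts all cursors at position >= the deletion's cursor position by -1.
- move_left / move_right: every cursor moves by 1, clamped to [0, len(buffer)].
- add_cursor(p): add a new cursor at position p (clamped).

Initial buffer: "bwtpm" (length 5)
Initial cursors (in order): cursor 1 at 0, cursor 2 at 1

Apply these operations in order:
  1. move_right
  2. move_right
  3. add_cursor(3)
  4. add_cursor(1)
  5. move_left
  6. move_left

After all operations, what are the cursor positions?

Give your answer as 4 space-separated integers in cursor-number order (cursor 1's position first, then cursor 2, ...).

After op 1 (move_right): buffer="bwtpm" (len 5), cursors c1@1 c2@2, authorship .....
After op 2 (move_right): buffer="bwtpm" (len 5), cursors c1@2 c2@3, authorship .....
After op 3 (add_cursor(3)): buffer="bwtpm" (len 5), cursors c1@2 c2@3 c3@3, authorship .....
After op 4 (add_cursor(1)): buffer="bwtpm" (len 5), cursors c4@1 c1@2 c2@3 c3@3, authorship .....
After op 5 (move_left): buffer="bwtpm" (len 5), cursors c4@0 c1@1 c2@2 c3@2, authorship .....
After op 6 (move_left): buffer="bwtpm" (len 5), cursors c1@0 c4@0 c2@1 c3@1, authorship .....

Answer: 0 1 1 0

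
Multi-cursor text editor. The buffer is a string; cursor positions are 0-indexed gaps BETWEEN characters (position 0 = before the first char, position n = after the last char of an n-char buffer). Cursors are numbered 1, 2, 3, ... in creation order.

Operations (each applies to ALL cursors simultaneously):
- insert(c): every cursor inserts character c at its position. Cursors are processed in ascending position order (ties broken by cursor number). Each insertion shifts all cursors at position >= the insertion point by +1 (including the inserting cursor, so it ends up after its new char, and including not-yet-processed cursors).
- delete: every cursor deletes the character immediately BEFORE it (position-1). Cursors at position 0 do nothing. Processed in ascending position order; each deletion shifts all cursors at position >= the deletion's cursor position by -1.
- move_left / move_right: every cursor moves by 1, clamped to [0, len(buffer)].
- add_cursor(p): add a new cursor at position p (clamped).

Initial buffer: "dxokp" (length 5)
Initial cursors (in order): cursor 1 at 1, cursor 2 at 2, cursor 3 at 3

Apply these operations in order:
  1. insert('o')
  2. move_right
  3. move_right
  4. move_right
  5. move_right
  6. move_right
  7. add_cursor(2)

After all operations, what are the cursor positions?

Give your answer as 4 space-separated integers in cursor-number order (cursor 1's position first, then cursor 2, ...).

Answer: 7 8 8 2

Derivation:
After op 1 (insert('o')): buffer="doxoookp" (len 8), cursors c1@2 c2@4 c3@6, authorship .1.2.3..
After op 2 (move_right): buffer="doxoookp" (len 8), cursors c1@3 c2@5 c3@7, authorship .1.2.3..
After op 3 (move_right): buffer="doxoookp" (len 8), cursors c1@4 c2@6 c3@8, authorship .1.2.3..
After op 4 (move_right): buffer="doxoookp" (len 8), cursors c1@5 c2@7 c3@8, authorship .1.2.3..
After op 5 (move_right): buffer="doxoookp" (len 8), cursors c1@6 c2@8 c3@8, authorship .1.2.3..
After op 6 (move_right): buffer="doxoookp" (len 8), cursors c1@7 c2@8 c3@8, authorship .1.2.3..
After op 7 (add_cursor(2)): buffer="doxoookp" (len 8), cursors c4@2 c1@7 c2@8 c3@8, authorship .1.2.3..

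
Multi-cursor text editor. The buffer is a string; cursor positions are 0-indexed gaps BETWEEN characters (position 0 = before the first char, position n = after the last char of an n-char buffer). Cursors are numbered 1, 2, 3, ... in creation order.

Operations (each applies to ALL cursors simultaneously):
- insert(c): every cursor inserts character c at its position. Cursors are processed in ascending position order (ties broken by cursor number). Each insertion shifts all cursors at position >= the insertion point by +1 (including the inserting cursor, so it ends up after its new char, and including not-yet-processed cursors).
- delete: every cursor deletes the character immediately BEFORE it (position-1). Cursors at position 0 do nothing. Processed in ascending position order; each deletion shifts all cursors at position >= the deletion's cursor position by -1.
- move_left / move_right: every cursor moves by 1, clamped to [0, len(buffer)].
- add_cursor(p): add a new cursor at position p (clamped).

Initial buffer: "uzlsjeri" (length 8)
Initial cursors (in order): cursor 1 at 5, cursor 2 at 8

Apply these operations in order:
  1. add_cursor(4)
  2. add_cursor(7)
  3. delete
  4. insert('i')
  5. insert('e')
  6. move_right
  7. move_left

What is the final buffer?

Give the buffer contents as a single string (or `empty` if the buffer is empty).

Answer: uzliieeeiiee

Derivation:
After op 1 (add_cursor(4)): buffer="uzlsjeri" (len 8), cursors c3@4 c1@5 c2@8, authorship ........
After op 2 (add_cursor(7)): buffer="uzlsjeri" (len 8), cursors c3@4 c1@5 c4@7 c2@8, authorship ........
After op 3 (delete): buffer="uzle" (len 4), cursors c1@3 c3@3 c2@4 c4@4, authorship ....
After op 4 (insert('i')): buffer="uzliieii" (len 8), cursors c1@5 c3@5 c2@8 c4@8, authorship ...13.24
After op 5 (insert('e')): buffer="uzliieeeiiee" (len 12), cursors c1@7 c3@7 c2@12 c4@12, authorship ...1313.2424
After op 6 (move_right): buffer="uzliieeeiiee" (len 12), cursors c1@8 c3@8 c2@12 c4@12, authorship ...1313.2424
After op 7 (move_left): buffer="uzliieeeiiee" (len 12), cursors c1@7 c3@7 c2@11 c4@11, authorship ...1313.2424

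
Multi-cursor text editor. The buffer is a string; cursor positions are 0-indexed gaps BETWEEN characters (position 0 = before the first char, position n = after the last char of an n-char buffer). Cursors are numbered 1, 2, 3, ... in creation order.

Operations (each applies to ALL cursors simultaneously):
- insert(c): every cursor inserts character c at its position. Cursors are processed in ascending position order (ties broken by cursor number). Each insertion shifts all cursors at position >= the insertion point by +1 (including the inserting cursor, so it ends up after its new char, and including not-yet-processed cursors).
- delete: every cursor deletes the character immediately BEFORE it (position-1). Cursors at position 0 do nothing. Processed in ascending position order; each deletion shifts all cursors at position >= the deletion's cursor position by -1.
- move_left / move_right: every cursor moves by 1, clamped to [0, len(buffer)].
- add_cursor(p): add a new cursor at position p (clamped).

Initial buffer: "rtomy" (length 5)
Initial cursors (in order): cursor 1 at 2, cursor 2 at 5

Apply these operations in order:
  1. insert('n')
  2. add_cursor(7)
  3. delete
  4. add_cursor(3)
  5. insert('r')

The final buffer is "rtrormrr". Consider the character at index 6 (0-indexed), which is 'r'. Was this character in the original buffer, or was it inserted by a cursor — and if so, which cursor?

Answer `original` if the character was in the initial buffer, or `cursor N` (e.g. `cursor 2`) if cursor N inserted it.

Answer: cursor 2

Derivation:
After op 1 (insert('n')): buffer="rtnomyn" (len 7), cursors c1@3 c2@7, authorship ..1...2
After op 2 (add_cursor(7)): buffer="rtnomyn" (len 7), cursors c1@3 c2@7 c3@7, authorship ..1...2
After op 3 (delete): buffer="rtom" (len 4), cursors c1@2 c2@4 c3@4, authorship ....
After op 4 (add_cursor(3)): buffer="rtom" (len 4), cursors c1@2 c4@3 c2@4 c3@4, authorship ....
After op 5 (insert('r')): buffer="rtrormrr" (len 8), cursors c1@3 c4@5 c2@8 c3@8, authorship ..1.4.23
Authorship (.=original, N=cursor N): . . 1 . 4 . 2 3
Index 6: author = 2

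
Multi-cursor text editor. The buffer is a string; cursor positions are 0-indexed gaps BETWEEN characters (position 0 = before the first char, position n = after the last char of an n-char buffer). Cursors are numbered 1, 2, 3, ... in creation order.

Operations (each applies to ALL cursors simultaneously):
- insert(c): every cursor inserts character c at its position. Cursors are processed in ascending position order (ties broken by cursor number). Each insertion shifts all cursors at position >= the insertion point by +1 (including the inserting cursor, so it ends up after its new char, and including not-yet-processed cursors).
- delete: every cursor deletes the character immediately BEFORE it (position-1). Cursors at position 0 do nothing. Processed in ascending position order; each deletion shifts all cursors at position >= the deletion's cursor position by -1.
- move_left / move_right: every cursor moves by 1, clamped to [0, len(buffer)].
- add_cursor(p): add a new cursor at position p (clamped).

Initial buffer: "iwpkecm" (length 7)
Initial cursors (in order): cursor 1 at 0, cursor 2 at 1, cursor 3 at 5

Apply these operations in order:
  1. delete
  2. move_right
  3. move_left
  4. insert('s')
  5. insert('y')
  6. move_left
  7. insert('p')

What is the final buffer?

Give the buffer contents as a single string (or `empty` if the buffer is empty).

Answer: ssyppywpkspycm

Derivation:
After op 1 (delete): buffer="wpkcm" (len 5), cursors c1@0 c2@0 c3@3, authorship .....
After op 2 (move_right): buffer="wpkcm" (len 5), cursors c1@1 c2@1 c3@4, authorship .....
After op 3 (move_left): buffer="wpkcm" (len 5), cursors c1@0 c2@0 c3@3, authorship .....
After op 4 (insert('s')): buffer="sswpkscm" (len 8), cursors c1@2 c2@2 c3@6, authorship 12...3..
After op 5 (insert('y')): buffer="ssyywpksycm" (len 11), cursors c1@4 c2@4 c3@9, authorship 1212...33..
After op 6 (move_left): buffer="ssyywpksycm" (len 11), cursors c1@3 c2@3 c3@8, authorship 1212...33..
After op 7 (insert('p')): buffer="ssyppywpkspycm" (len 14), cursors c1@5 c2@5 c3@11, authorship 121122...333..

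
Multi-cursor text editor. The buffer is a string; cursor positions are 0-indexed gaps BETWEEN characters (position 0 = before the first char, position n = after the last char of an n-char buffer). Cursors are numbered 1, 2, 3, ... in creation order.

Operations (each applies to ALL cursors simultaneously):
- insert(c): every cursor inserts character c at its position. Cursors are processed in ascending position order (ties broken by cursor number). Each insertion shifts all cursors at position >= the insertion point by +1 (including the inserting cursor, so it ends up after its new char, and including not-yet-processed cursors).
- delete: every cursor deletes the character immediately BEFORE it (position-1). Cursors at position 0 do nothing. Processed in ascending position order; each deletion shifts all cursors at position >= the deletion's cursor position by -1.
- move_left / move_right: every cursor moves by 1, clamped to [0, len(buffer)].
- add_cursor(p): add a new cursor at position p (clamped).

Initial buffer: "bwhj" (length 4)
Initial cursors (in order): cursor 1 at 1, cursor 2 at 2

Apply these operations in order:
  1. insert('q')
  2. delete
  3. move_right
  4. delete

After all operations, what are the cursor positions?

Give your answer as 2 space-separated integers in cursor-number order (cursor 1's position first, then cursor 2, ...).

After op 1 (insert('q')): buffer="bqwqhj" (len 6), cursors c1@2 c2@4, authorship .1.2..
After op 2 (delete): buffer="bwhj" (len 4), cursors c1@1 c2@2, authorship ....
After op 3 (move_right): buffer="bwhj" (len 4), cursors c1@2 c2@3, authorship ....
After op 4 (delete): buffer="bj" (len 2), cursors c1@1 c2@1, authorship ..

Answer: 1 1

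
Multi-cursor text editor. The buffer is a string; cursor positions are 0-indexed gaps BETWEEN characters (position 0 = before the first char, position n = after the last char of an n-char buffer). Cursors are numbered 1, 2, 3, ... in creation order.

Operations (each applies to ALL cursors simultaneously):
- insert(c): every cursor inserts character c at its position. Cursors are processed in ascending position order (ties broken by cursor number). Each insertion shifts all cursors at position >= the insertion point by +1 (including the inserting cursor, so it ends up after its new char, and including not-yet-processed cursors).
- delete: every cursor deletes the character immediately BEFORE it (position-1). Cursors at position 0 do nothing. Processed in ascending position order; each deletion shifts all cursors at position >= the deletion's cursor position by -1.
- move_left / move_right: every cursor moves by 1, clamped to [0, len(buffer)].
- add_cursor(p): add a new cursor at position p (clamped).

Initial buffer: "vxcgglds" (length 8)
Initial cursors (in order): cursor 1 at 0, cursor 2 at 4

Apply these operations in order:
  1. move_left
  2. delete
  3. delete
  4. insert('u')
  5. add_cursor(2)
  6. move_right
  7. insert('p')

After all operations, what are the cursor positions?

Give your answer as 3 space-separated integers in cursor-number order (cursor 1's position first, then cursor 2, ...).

After op 1 (move_left): buffer="vxcgglds" (len 8), cursors c1@0 c2@3, authorship ........
After op 2 (delete): buffer="vxgglds" (len 7), cursors c1@0 c2@2, authorship .......
After op 3 (delete): buffer="vgglds" (len 6), cursors c1@0 c2@1, authorship ......
After op 4 (insert('u')): buffer="uvugglds" (len 8), cursors c1@1 c2@3, authorship 1.2.....
After op 5 (add_cursor(2)): buffer="uvugglds" (len 8), cursors c1@1 c3@2 c2@3, authorship 1.2.....
After op 6 (move_right): buffer="uvugglds" (len 8), cursors c1@2 c3@3 c2@4, authorship 1.2.....
After op 7 (insert('p')): buffer="uvpupgpglds" (len 11), cursors c1@3 c3@5 c2@7, authorship 1.123.2....

Answer: 3 7 5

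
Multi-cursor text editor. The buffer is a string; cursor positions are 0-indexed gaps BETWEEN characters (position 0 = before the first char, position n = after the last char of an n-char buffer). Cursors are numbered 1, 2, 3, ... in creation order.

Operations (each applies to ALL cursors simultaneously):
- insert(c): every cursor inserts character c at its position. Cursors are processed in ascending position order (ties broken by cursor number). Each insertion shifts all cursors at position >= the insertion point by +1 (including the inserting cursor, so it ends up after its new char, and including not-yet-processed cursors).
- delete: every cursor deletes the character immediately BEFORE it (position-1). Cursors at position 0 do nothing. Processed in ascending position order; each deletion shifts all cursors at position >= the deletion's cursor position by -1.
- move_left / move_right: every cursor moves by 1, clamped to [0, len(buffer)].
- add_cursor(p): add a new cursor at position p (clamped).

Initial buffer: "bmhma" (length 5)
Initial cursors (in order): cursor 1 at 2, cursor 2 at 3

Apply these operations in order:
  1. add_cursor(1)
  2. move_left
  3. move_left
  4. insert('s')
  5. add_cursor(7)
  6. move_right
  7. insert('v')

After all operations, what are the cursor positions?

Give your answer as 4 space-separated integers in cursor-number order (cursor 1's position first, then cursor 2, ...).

After op 1 (add_cursor(1)): buffer="bmhma" (len 5), cursors c3@1 c1@2 c2@3, authorship .....
After op 2 (move_left): buffer="bmhma" (len 5), cursors c3@0 c1@1 c2@2, authorship .....
After op 3 (move_left): buffer="bmhma" (len 5), cursors c1@0 c3@0 c2@1, authorship .....
After op 4 (insert('s')): buffer="ssbsmhma" (len 8), cursors c1@2 c3@2 c2@4, authorship 13.2....
After op 5 (add_cursor(7)): buffer="ssbsmhma" (len 8), cursors c1@2 c3@2 c2@4 c4@7, authorship 13.2....
After op 6 (move_right): buffer="ssbsmhma" (len 8), cursors c1@3 c3@3 c2@5 c4@8, authorship 13.2....
After op 7 (insert('v')): buffer="ssbvvsmvhmav" (len 12), cursors c1@5 c3@5 c2@8 c4@12, authorship 13.132.2...4

Answer: 5 8 5 12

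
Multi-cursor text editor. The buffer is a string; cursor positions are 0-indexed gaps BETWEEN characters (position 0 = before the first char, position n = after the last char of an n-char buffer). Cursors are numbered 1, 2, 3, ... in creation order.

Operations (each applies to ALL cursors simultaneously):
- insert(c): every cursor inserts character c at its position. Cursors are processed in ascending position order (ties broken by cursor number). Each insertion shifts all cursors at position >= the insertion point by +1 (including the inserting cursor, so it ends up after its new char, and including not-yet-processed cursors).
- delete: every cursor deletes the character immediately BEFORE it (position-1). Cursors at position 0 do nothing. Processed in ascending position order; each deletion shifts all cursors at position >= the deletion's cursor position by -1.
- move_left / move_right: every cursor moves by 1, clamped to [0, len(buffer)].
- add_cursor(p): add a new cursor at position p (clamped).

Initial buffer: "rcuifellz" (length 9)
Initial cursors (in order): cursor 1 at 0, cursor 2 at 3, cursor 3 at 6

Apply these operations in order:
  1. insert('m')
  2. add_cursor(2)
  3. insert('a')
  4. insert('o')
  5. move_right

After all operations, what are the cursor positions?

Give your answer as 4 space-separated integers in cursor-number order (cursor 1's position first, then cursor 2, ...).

After op 1 (insert('m')): buffer="mrcumifemllz" (len 12), cursors c1@1 c2@5 c3@9, authorship 1...2...3...
After op 2 (add_cursor(2)): buffer="mrcumifemllz" (len 12), cursors c1@1 c4@2 c2@5 c3@9, authorship 1...2...3...
After op 3 (insert('a')): buffer="maracumaifemallz" (len 16), cursors c1@2 c4@4 c2@8 c3@13, authorship 11.4..22...33...
After op 4 (insert('o')): buffer="maoraocumaoifemaollz" (len 20), cursors c1@3 c4@6 c2@11 c3@17, authorship 111.44..222...333...
After op 5 (move_right): buffer="maoraocumaoifemaollz" (len 20), cursors c1@4 c4@7 c2@12 c3@18, authorship 111.44..222...333...

Answer: 4 12 18 7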